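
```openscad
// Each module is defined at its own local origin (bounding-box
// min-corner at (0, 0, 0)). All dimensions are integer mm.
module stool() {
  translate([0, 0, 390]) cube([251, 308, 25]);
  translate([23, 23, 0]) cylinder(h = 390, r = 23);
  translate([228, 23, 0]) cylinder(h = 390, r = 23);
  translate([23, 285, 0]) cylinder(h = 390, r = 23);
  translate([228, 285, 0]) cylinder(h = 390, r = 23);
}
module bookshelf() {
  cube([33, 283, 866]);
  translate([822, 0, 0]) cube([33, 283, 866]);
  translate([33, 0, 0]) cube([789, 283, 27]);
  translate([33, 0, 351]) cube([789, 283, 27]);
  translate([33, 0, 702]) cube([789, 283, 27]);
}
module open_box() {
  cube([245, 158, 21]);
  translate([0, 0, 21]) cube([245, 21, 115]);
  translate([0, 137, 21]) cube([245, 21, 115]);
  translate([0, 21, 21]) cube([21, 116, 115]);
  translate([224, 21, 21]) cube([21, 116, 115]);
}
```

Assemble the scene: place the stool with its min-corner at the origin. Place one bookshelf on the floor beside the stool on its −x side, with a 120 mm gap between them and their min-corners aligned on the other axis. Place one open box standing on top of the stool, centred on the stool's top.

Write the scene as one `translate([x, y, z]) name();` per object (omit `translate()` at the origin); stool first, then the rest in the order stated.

stool();
translate([-975, 0, 0]) bookshelf();
translate([3, 75, 415]) open_box();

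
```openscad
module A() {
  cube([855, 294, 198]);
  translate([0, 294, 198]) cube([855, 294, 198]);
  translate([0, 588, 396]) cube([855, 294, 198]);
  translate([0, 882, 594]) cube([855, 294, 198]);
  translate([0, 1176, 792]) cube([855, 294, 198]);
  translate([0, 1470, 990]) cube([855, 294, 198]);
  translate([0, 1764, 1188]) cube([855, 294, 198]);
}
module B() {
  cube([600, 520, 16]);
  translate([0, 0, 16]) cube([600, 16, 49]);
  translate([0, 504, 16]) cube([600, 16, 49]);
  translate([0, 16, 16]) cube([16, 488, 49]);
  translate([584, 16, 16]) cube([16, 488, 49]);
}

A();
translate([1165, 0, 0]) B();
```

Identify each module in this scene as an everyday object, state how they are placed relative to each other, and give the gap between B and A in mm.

A is a staircase. B is an open box. The open box is on the floor beside the staircase on its +x side. The gap between the open box and the staircase is 310 mm.

The open box's nearest face is 310 mm from the staircase's +x face.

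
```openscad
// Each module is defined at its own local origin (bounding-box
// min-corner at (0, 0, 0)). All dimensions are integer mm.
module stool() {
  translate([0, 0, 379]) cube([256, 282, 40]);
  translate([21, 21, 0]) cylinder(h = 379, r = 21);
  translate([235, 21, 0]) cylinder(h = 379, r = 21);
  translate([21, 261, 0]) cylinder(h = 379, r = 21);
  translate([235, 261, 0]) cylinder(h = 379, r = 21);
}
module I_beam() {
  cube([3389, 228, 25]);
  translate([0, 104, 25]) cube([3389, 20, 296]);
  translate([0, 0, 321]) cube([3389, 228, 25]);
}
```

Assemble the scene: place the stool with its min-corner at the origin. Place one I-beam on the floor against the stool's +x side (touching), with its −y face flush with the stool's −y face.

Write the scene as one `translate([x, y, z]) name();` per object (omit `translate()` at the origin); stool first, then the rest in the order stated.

stool();
translate([256, 0, 0]) I_beam();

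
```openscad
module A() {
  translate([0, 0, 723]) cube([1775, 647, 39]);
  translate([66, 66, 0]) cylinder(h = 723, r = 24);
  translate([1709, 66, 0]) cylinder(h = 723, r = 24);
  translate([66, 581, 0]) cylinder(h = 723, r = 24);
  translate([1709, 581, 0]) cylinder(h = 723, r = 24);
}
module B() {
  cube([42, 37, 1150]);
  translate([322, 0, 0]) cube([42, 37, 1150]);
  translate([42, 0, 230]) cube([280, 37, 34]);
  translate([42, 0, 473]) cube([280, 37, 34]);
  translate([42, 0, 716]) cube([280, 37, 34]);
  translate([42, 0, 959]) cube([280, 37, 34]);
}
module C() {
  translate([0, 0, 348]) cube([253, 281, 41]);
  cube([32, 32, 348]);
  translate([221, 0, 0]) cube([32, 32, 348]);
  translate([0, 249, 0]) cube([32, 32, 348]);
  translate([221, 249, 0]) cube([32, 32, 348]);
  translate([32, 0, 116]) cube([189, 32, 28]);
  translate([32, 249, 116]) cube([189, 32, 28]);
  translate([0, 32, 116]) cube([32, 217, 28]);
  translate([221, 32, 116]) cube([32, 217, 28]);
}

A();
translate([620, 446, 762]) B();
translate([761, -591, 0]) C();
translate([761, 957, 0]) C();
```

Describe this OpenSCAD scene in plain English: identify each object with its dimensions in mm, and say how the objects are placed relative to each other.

A is a table: top 1775 mm (x) × 647 mm (y), 39 mm thick, upper face at z = 762 mm, on four round legs of 48 mm diameter, each leg's bounding box inset 42 mm from the nearest pair of top edges, running from z = 0 to the bottom of the top.

B is a wooden ladder with two side rails of 42×37 mm section and 1150 mm height, set 364 mm apart overall. Between them run 4 rectangular rungs (37 mm deep, 34 mm thick), front faces flush with the rails' −y face. The bottom of the first rung is 230 mm above the floor and each subsequent rung is 243 mm higher than the one below.

C is a four-legged stool. The seat is a 253×281×41 mm slab whose top surface is at z = 389 mm; four square legs, each 32×32 mm in cross-section, run from the floor (z = 0) to the underside of the seat, each flush with a corner of the seat. Four stretchers, 32 mm wide and 28 mm tall, connect adjacent legs with their undersides at z = 116 mm, each running between the inner faces of the legs it joins and aligned with the legs' outer faces on the other axis.

The ladder is on top of the table. Two stools sit around the table at the −y, +y sides.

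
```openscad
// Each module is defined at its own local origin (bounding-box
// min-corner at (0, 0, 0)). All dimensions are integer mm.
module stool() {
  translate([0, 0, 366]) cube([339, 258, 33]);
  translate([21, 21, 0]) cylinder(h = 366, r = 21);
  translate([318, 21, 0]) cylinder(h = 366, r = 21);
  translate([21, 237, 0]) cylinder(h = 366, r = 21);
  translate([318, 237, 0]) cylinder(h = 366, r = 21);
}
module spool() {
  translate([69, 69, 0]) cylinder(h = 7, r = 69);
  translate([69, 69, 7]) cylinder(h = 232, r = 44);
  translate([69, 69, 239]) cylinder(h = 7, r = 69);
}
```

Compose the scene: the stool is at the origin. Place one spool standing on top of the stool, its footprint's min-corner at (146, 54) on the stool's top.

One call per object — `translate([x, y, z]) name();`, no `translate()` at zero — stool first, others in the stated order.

stool();
translate([146, 54, 399]) spool();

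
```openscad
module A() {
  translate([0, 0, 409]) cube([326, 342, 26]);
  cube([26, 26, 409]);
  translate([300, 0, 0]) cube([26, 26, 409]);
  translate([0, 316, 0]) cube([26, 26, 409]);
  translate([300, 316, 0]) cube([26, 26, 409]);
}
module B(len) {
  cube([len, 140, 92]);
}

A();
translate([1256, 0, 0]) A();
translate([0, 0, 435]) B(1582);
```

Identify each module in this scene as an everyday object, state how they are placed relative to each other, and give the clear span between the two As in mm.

A is a stool. B is a beam. A beam spans the tops of two stools. The clear span between the two stools is 930 mm.

Second stool starts at x = 1256; first ends at x = 326; clear span = 1256 − 326 = 930 mm.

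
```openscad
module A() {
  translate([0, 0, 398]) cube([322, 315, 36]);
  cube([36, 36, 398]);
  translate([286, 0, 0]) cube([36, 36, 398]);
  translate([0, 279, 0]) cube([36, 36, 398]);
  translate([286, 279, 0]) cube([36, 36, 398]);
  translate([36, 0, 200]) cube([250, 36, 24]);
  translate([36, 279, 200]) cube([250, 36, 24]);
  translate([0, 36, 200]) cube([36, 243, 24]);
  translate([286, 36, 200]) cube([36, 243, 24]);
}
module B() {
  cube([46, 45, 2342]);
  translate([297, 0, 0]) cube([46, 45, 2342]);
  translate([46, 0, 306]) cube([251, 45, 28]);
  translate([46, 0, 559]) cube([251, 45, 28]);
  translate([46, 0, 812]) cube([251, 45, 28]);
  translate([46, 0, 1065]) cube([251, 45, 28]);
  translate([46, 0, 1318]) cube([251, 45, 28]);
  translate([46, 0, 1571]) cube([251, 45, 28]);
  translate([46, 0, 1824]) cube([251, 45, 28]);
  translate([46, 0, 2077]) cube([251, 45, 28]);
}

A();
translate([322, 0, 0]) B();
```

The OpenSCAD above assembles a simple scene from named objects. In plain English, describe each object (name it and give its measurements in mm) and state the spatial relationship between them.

A is a four-legged stool. The seat is a 322×315×36 mm slab whose top surface is at z = 434 mm; four square legs, each 36×36 mm in cross-section, run from the floor (z = 0) to the underside of the seat, each flush with a corner of the seat. Four stretchers, 36 mm wide and 24 mm tall, connect adjacent legs with their undersides at z = 200 mm, each running between the inner faces of the legs it joins and aligned with the legs' outer faces on the other axis.

B is a wooden ladder with two side rails of 46×45 mm section and 2342 mm height, set 343 mm apart overall. Between them run 8 rectangular rungs (45 mm deep, 28 mm thick), front faces flush with the rails' −y face. The bottom of the first rung is 306 mm above the floor and each subsequent rung is 253 mm higher than the one below.

The ladder is against the stool's +x side, with their −y faces flush.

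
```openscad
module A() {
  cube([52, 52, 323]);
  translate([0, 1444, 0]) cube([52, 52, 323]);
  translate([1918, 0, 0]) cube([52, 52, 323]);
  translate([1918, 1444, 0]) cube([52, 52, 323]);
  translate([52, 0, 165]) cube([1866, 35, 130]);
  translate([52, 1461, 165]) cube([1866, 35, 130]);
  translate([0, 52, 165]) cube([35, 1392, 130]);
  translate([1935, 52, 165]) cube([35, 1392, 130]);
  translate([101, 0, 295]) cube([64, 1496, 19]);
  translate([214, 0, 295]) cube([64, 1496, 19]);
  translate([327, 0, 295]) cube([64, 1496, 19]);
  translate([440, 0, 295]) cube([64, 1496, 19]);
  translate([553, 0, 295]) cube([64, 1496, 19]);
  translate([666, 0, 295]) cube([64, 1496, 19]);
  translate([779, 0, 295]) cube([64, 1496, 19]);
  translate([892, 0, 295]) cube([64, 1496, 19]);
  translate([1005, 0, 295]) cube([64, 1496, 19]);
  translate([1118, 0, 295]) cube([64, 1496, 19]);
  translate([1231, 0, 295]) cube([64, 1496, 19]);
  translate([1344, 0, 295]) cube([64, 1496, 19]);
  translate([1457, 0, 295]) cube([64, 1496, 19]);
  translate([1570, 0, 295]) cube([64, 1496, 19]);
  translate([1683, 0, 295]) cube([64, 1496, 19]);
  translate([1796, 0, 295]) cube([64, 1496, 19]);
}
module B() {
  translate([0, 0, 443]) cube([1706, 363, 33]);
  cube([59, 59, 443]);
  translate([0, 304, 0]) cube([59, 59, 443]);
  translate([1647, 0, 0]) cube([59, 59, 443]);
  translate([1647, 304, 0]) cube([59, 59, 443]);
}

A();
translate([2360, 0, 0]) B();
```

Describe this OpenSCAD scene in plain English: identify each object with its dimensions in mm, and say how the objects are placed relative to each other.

A is a bed frame 1970 mm long (x) by 1496 mm wide (y). Four 52×52 mm corner posts, 323 mm tall, at the corners of the footprint. Four rails of 35 mm thickness and 130 mm height run between adjacent posts with their undersides at z = 165 mm, their outer faces flush with the outside of the frame (the two x-running rails run between the posts' inner faces; the two y-running rails run between the posts' inner faces). 16 slats, each 64 mm wide (x) and 19 mm thick, lie across the top of the two x-running rails, running the full 1496 mm width of the frame in y; the slats are evenly spaced along x between the inner faces of the end posts with equal gaps (rounded down to the nearest mm) at the −x end and between each pair — any rounding remainder accumulates at the +x end.

B is a bench: a 1706×363 mm seat slab, 33 mm thick, top at z = 476 mm, on four 59×59 mm square legs flush with the seat corners and standing on z = 0.

The bench is on the floor beside the bed frame on its +x side.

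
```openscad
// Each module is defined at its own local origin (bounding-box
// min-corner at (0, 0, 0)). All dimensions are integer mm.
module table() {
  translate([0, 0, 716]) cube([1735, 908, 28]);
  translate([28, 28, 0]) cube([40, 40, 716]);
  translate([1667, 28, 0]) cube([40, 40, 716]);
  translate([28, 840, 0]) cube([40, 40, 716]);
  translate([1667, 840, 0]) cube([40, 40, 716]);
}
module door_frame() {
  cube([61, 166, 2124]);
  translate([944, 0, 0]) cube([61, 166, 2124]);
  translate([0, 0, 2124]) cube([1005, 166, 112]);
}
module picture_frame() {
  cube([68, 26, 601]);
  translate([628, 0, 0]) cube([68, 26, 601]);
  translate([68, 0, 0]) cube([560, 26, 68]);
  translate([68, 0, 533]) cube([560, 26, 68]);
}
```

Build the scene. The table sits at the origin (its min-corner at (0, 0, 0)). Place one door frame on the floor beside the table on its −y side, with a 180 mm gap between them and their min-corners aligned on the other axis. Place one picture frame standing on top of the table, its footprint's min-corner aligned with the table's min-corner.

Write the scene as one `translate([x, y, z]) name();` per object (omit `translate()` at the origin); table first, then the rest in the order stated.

table();
translate([0, -346, 0]) door_frame();
translate([0, 0, 744]) picture_frame();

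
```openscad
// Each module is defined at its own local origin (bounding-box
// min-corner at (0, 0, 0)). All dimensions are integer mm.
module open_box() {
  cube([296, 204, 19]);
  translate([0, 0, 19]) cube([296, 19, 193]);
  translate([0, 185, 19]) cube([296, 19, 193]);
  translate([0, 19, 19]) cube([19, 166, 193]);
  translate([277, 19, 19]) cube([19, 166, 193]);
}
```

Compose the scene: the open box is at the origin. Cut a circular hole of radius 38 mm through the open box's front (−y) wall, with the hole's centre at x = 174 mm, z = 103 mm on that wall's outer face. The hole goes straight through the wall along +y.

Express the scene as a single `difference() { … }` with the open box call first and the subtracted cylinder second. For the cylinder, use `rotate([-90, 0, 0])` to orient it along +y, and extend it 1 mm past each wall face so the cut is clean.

difference() {
  open_box();
  translate([174, -1, 103]) rotate([-90, 0, 0]) cylinder(h = 21, r = 38);
}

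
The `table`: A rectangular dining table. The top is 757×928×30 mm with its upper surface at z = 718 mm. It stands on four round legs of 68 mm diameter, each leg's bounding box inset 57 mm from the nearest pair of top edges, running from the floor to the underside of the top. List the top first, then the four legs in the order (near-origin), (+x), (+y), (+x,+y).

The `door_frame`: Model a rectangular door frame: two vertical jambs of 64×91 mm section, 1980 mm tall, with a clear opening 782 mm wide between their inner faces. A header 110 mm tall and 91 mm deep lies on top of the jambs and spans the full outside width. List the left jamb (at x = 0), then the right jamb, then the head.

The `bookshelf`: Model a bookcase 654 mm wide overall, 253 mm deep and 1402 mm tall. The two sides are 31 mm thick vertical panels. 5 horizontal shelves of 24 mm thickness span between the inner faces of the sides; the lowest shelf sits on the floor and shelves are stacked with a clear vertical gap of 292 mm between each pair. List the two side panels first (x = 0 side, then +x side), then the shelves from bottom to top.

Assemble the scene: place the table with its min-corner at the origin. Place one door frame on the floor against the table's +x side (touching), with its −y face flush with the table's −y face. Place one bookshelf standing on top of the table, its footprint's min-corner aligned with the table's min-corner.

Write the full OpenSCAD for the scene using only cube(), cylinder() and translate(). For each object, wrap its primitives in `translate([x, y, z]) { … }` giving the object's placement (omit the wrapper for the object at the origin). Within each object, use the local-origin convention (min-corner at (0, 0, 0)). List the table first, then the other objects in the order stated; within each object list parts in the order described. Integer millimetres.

translate([0, 0, 688]) cube([757, 928, 30]);
translate([91, 91, 0]) cylinder(h = 688, r = 34);
translate([666, 91, 0]) cylinder(h = 688, r = 34);
translate([91, 837, 0]) cylinder(h = 688, r = 34);
translate([666, 837, 0]) cylinder(h = 688, r = 34);
translate([757, 0, 0]) {
  cube([64, 91, 1980]);
  translate([846, 0, 0]) cube([64, 91, 1980]);
  translate([0, 0, 1980]) cube([910, 91, 110]);
}
translate([0, 0, 718]) {
  cube([31, 253, 1402]);
  translate([623, 0, 0]) cube([31, 253, 1402]);
  translate([31, 0, 0]) cube([592, 253, 24]);
  translate([31, 0, 316]) cube([592, 253, 24]);
  translate([31, 0, 632]) cube([592, 253, 24]);
  translate([31, 0, 948]) cube([592, 253, 24]);
  translate([31, 0, 1264]) cube([592, 253, 24]);
}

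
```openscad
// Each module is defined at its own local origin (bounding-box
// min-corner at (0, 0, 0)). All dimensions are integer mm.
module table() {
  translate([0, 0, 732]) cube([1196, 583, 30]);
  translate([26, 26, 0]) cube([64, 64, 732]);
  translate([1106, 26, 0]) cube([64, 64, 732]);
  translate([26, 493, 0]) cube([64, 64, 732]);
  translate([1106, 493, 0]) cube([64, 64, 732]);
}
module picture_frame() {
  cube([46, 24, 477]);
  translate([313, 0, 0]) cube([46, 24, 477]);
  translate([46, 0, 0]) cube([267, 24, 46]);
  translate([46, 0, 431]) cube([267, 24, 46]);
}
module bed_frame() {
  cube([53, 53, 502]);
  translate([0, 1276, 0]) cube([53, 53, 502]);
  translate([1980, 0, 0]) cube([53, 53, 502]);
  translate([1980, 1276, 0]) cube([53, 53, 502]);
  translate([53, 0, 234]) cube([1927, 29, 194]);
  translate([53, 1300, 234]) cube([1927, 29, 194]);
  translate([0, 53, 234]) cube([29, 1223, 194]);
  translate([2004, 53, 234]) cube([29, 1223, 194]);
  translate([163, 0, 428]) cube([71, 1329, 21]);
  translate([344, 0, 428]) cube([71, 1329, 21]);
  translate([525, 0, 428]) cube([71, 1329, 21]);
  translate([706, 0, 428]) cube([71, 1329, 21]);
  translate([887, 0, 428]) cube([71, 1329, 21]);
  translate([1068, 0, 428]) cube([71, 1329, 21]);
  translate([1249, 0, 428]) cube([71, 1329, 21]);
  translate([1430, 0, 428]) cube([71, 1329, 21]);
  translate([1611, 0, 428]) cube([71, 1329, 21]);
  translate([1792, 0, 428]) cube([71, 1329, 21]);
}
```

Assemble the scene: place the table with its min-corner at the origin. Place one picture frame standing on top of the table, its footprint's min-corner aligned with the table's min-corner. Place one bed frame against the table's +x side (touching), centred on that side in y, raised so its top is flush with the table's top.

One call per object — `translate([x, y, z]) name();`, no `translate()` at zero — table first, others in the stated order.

table();
translate([0, 0, 762]) picture_frame();
translate([1196, -373, 260]) bed_frame();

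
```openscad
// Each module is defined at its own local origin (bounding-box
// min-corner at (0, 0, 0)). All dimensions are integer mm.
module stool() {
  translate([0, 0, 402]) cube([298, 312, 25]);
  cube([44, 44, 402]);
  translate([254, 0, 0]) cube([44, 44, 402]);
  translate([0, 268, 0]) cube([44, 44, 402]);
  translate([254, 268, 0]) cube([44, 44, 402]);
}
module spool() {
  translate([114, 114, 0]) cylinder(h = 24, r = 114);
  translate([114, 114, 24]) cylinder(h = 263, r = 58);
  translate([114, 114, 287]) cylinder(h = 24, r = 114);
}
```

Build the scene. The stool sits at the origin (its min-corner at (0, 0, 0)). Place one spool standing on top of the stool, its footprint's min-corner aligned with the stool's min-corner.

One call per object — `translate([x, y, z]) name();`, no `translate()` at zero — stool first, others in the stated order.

stool();
translate([0, 0, 427]) spool();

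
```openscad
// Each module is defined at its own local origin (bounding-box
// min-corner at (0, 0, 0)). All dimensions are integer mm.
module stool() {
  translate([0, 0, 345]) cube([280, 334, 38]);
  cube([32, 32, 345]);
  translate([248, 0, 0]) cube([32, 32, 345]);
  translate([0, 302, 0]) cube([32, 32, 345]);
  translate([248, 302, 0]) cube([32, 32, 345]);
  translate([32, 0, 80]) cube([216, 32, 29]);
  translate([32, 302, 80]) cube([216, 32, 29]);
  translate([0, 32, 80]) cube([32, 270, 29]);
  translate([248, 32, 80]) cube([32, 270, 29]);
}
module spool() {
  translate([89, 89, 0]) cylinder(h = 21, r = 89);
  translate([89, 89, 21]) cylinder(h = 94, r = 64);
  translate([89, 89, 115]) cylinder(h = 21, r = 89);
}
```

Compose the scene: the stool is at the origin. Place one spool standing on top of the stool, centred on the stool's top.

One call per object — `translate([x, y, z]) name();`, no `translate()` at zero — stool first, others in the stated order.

stool();
translate([51, 78, 383]) spool();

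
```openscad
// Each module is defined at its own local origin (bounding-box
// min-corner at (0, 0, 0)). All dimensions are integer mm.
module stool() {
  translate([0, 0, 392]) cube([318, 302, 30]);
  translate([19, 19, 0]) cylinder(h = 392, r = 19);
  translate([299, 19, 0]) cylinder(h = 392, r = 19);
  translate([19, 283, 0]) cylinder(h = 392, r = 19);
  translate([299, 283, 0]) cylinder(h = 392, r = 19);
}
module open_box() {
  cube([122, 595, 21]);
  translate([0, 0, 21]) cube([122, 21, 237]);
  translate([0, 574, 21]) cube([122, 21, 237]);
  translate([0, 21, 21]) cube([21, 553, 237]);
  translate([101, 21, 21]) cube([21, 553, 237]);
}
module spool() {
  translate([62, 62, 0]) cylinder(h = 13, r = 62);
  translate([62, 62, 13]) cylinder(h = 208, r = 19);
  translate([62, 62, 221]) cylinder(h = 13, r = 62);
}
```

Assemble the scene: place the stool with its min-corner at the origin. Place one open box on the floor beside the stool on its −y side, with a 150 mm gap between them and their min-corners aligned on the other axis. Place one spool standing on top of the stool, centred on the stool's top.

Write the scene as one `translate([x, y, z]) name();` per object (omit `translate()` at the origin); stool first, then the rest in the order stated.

stool();
translate([0, -745, 0]) open_box();
translate([97, 89, 422]) spool();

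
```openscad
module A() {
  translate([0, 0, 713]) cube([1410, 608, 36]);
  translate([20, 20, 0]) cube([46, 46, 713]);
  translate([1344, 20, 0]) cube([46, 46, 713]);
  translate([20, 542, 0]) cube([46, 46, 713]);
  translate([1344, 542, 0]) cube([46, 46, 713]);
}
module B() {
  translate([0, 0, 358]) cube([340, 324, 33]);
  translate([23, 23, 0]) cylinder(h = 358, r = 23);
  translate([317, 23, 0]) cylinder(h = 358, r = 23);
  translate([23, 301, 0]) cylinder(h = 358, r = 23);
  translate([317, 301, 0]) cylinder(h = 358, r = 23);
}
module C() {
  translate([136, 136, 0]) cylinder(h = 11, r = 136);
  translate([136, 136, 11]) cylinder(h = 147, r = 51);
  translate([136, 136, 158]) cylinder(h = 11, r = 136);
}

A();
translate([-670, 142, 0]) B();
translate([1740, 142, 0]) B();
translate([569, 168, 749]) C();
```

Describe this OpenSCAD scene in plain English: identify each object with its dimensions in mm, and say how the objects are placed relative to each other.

A is a table: top 1410 mm (x) × 608 mm (y), 36 mm thick, upper face at z = 749 mm, on four 46×46 mm square legs, each inset 20 mm from the nearest pair of top edges, running from z = 0 to the bottom of the top.

B is a simple wooden stool: a rectangular seat 340 mm (x) by 324 mm (y), 33 mm thick, top face at z = 391 mm, on four round legs, each 46 mm in diameter. The legs rest on z = 0, each leg's axis is inset half a diameter from the nearest pair of seat edges (so the leg's bounding box is flush with the corner).

C is a spool: two coaxial disc flanges of radius 136 mm and thickness 11 mm, joined by a core cylinder of radius 51 mm and height 147 mm. The lower flange rests on z = 0 and the three cylinders share a vertical axis.

Two stools sit around the table at the −x, +x sides. The spool is on top of the table, centred.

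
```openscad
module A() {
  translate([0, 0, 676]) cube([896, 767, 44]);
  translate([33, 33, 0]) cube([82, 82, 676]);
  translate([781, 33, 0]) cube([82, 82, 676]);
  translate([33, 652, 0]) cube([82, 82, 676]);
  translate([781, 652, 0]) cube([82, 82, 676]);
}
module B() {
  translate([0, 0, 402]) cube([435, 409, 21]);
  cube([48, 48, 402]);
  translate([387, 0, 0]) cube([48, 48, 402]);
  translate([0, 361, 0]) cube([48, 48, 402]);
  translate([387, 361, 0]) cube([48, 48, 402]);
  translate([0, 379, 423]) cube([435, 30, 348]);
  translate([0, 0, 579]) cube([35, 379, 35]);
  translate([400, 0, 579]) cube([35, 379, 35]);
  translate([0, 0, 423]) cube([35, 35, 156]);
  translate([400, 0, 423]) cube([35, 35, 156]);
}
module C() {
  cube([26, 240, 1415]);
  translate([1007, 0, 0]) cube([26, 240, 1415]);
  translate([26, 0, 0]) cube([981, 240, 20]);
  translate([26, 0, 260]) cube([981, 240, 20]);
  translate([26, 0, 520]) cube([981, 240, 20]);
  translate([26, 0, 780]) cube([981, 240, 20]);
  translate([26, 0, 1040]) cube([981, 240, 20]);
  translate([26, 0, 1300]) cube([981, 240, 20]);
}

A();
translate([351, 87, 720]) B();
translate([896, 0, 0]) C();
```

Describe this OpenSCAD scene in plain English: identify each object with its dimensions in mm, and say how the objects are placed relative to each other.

A is a table: top 896 mm (x) × 767 mm (y), 44 mm thick, upper face at z = 720 mm, on four 82×82 mm square legs, each inset 33 mm from the nearest pair of top edges, running from z = 0 to the bottom of the top.

B is a chair: 435×409 mm seat, 21 mm thick, top at z = 423 mm, on four 48 mm square corner legs flush with the seat edges. A 30 mm thick backrest slab spans the full seat width, extending 348 mm above the seat top, its back face flush with the seat's +y edge. Two armrests of 35×35 mm section run along each side from the seat's front edge to the front of the backrest, top faces 191 mm above the seat top and outer faces flush with the seat's x-edges; a 35×35 mm post under the front of each armrest stands on the seat at the front corner.

C is a bookshelf 1033 mm wide overall, 240 mm deep and 1415 mm tall. The two sides are 26 mm thick vertical panels. 6 horizontal shelves of 20 mm thickness span between the inner faces of the sides; the lowest shelf sits on the floor and shelves are stacked with a clear vertical gap of 240 mm between each pair.

The chair is on top of the table. The bookshelf is against the table's +x side, with their −y faces flush.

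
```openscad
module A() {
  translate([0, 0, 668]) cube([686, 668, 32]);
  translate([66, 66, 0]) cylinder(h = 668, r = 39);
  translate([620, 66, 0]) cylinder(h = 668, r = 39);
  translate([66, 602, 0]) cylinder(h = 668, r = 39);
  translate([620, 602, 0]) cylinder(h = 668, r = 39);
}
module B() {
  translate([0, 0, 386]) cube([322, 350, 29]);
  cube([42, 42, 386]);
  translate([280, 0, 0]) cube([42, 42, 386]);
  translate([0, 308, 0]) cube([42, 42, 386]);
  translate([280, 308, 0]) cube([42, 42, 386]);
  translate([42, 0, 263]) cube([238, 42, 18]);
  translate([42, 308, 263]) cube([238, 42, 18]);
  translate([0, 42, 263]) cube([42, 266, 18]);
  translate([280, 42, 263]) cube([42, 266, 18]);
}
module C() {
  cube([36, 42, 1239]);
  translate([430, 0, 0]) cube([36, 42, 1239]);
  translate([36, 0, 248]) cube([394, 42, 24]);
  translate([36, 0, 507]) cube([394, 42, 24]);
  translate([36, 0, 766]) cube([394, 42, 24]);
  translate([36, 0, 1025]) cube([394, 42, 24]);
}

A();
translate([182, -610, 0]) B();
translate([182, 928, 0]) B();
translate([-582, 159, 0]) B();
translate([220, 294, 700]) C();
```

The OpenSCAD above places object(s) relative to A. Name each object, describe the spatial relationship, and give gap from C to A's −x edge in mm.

The ladder's min-x is at 220; the table's min-x is 0; gap = 220 mm.

A is a table. B is a stool. C is a ladder. Three stools sit around the table at the −y, +y, −x sides. The ladder is on top of the table. The gap from the ladder to the table's −x edge is 220 mm.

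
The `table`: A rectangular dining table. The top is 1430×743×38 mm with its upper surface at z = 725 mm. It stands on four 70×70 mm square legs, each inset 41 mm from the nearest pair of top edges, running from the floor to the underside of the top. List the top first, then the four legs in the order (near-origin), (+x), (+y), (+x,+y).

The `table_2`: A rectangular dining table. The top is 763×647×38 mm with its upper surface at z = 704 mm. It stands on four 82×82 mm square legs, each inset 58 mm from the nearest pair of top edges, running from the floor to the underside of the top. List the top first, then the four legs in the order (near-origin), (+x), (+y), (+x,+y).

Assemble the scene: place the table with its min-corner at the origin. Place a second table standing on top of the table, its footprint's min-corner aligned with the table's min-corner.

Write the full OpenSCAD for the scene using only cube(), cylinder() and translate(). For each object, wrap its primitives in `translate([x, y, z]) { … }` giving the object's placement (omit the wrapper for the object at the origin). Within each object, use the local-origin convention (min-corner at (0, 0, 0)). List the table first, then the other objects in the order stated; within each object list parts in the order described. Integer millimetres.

translate([0, 0, 687]) cube([1430, 743, 38]);
translate([41, 41, 0]) cube([70, 70, 687]);
translate([1319, 41, 0]) cube([70, 70, 687]);
translate([41, 632, 0]) cube([70, 70, 687]);
translate([1319, 632, 0]) cube([70, 70, 687]);
translate([0, 0, 725]) {
  translate([0, 0, 666]) cube([763, 647, 38]);
  translate([58, 58, 0]) cube([82, 82, 666]);
  translate([623, 58, 0]) cube([82, 82, 666]);
  translate([58, 507, 0]) cube([82, 82, 666]);
  translate([623, 507, 0]) cube([82, 82, 666]);
}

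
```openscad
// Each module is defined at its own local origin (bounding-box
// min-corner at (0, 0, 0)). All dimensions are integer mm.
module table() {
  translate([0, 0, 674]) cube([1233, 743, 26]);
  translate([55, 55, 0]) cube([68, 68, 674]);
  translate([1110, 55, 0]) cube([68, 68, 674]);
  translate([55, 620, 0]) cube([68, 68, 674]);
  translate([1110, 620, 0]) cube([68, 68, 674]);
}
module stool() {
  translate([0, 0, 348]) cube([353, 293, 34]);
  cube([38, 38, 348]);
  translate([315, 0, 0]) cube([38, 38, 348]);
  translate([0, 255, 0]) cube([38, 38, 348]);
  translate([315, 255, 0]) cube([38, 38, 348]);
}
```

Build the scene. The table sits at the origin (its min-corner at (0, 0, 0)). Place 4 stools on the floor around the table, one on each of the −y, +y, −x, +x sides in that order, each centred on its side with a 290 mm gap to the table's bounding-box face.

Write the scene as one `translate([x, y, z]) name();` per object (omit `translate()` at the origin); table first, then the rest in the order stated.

table();
translate([440, -583, 0]) stool();
translate([440, 1033, 0]) stool();
translate([-643, 225, 0]) stool();
translate([1523, 225, 0]) stool();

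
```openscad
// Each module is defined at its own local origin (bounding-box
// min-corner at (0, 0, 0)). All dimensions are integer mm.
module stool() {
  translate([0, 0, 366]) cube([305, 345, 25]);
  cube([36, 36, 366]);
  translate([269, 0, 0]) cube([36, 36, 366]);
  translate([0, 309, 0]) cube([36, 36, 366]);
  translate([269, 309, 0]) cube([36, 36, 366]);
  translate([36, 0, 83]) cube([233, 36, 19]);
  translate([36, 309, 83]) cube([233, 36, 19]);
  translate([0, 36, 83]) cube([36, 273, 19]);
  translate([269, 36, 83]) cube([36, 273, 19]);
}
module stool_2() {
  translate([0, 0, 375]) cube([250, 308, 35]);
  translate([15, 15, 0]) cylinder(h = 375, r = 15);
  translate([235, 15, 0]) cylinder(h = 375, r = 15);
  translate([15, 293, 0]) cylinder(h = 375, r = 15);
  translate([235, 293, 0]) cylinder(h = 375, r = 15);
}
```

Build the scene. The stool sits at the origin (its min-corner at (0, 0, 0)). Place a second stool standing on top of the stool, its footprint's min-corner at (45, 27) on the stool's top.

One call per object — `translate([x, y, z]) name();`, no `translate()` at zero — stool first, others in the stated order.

stool();
translate([45, 27, 391]) stool_2();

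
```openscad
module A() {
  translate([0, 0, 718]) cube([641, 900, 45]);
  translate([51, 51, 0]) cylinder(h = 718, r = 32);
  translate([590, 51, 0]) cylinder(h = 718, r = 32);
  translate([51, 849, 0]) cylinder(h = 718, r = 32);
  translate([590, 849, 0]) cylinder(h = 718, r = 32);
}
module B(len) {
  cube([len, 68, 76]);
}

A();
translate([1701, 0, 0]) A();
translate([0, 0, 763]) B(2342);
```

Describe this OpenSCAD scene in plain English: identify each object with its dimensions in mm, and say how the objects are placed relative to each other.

A is a table: top 641 mm (x) × 900 mm (y), 45 mm thick, upper face at z = 763 mm, on four round legs of 64 mm diameter, each leg's bounding box inset 19 mm from the nearest pair of top edges, running from z = 0 to the bottom of the top.

B is a rectangular beam 2342 mm long (x), 68 mm deep (y), 76 mm thick (z).

The beam spans the tops of two tables placed 1060 mm apart, resting at z = 763 mm.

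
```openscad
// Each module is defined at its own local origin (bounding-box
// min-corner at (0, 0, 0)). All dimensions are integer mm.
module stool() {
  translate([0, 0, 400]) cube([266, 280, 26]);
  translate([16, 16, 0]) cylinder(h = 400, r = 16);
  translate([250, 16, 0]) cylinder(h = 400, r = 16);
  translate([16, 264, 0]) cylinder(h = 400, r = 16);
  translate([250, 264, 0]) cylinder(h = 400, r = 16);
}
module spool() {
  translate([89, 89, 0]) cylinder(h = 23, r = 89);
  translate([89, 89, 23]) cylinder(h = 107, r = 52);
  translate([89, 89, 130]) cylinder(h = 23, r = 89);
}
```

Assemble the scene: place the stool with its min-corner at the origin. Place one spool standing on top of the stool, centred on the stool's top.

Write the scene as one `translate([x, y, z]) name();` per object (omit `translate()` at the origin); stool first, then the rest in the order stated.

stool();
translate([44, 51, 426]) spool();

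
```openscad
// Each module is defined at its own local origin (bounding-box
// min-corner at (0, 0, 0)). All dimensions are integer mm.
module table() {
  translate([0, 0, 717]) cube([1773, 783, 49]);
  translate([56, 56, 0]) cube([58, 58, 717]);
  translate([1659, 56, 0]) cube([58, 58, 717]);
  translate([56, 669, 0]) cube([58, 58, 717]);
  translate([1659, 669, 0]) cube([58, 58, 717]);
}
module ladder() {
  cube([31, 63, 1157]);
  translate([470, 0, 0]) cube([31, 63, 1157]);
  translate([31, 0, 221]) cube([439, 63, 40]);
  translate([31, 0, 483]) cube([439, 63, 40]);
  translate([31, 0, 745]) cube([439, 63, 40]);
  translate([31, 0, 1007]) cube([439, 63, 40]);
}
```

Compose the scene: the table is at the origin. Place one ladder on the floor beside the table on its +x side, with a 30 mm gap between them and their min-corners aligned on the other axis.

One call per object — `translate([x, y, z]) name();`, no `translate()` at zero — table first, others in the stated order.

table();
translate([1803, 0, 0]) ladder();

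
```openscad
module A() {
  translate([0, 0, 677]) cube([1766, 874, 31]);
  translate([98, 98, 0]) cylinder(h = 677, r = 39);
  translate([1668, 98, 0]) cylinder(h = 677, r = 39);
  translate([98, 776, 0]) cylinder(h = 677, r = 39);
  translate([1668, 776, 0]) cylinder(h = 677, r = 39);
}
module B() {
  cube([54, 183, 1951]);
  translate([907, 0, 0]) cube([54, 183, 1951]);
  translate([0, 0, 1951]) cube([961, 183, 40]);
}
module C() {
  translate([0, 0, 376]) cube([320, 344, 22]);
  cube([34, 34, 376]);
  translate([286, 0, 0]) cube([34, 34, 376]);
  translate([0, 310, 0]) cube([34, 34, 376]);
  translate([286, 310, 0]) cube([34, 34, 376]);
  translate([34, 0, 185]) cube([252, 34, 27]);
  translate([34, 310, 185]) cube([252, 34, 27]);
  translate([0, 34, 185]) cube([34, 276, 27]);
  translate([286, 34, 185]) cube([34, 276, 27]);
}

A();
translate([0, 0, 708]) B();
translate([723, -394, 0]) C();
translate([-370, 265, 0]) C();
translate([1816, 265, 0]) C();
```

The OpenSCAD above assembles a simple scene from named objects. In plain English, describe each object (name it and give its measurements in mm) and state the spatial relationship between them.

A is a table: top 1766 mm (x) × 874 mm (y), 31 mm thick, upper face at z = 708 mm, on four round legs of 78 mm diameter, each leg's bounding box inset 59 mm from the nearest pair of top edges, running from z = 0 to the bottom of the top.

B is a rectangular door frame: two vertical jambs of 54×183 mm section, 1951 mm tall, with a clear opening 853 mm wide between their inner faces. A header 40 mm tall and 183 mm deep lies on top of the jambs and spans the full outside width.

C is a four-legged stool. The seat is 320×344 mm, 22 mm thick, top at z = 398 mm. It stands on four square legs, each 34×34 mm in cross-section, from z = 0 to the seat underside, each flush with a corner of the seat. Four stretchers, 34 mm wide and 27 mm tall, connect adjacent legs with their undersides at z = 185 mm, each running between the inner faces of the legs it joins and aligned with the legs' outer faces on the other axis.

The door frame is on top of the table. Three stools sit around the table at the −y, −x, +x sides.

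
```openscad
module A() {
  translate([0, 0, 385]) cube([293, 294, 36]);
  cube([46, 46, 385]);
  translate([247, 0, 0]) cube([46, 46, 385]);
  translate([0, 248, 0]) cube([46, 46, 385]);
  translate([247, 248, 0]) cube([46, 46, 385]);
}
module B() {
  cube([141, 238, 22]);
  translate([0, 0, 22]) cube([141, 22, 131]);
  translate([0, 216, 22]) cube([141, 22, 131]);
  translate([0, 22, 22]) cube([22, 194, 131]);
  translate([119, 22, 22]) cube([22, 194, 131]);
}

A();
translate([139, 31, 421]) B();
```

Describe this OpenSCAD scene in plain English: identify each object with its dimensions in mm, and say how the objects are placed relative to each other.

A is a four-legged stool. The seat is 293×294 mm, 36 mm thick, top at z = 421 mm. It stands on four square legs, each 46×46 mm in cross-section, from z = 0 to the seat underside, each flush with a corner of the seat.

B is an open storage box with external size 141×238×153 mm and wall thickness 22 mm (the base is also 22 mm thick). The base covers the whole footprint; the four walls stand on the base, with the y-facing walls full-width and the x-facing walls fitting between their inner faces.

The open box is on top of the stool.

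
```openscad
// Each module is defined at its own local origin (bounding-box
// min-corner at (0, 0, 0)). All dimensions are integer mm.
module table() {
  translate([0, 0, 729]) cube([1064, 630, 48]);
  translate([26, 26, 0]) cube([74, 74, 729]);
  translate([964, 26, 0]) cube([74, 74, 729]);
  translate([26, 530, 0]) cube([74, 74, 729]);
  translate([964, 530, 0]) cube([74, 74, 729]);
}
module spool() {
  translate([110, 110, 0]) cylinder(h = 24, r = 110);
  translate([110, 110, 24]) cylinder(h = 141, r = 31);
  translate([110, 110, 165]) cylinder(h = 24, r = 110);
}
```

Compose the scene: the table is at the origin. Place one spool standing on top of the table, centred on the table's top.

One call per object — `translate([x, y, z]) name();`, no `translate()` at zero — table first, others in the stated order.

table();
translate([422, 205, 777]) spool();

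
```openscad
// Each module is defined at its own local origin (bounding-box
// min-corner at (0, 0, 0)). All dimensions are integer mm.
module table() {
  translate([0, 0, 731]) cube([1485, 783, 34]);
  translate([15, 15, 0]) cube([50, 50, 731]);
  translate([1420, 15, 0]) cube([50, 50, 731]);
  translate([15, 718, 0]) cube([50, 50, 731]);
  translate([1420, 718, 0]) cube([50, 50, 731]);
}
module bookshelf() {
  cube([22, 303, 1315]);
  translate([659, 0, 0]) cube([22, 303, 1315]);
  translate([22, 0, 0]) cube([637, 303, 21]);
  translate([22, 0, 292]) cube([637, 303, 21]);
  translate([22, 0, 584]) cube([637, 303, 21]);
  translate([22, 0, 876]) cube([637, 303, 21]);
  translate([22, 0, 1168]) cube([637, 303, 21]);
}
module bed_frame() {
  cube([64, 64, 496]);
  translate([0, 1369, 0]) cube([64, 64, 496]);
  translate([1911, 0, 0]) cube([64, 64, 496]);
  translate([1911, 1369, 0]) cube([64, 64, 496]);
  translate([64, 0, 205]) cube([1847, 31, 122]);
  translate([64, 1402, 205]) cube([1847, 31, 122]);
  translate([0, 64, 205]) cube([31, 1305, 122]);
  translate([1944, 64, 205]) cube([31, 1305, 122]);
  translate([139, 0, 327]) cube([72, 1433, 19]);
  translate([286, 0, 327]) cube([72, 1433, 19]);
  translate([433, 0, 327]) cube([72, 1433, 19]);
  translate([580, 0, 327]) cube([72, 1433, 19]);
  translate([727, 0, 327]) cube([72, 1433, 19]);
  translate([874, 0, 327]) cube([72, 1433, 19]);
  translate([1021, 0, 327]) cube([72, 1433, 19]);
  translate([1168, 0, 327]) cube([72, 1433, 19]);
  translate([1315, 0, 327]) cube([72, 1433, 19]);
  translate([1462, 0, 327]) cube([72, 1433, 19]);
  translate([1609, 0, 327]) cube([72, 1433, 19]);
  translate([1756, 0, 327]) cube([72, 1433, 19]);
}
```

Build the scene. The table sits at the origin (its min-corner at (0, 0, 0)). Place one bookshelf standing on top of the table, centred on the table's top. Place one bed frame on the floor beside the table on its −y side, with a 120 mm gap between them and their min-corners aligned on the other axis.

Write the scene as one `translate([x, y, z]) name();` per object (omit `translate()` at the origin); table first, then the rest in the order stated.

table();
translate([402, 240, 765]) bookshelf();
translate([0, -1553, 0]) bed_frame();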